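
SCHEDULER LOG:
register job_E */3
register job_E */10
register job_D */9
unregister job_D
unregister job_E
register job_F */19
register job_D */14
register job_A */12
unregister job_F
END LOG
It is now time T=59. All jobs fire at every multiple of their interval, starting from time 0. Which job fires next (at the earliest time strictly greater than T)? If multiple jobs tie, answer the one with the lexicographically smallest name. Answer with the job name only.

Op 1: register job_E */3 -> active={job_E:*/3}
Op 2: register job_E */10 -> active={job_E:*/10}
Op 3: register job_D */9 -> active={job_D:*/9, job_E:*/10}
Op 4: unregister job_D -> active={job_E:*/10}
Op 5: unregister job_E -> active={}
Op 6: register job_F */19 -> active={job_F:*/19}
Op 7: register job_D */14 -> active={job_D:*/14, job_F:*/19}
Op 8: register job_A */12 -> active={job_A:*/12, job_D:*/14, job_F:*/19}
Op 9: unregister job_F -> active={job_A:*/12, job_D:*/14}
  job_A: interval 12, next fire after T=59 is 60
  job_D: interval 14, next fire after T=59 is 70
Earliest = 60, winner (lex tiebreak) = job_A

Answer: job_A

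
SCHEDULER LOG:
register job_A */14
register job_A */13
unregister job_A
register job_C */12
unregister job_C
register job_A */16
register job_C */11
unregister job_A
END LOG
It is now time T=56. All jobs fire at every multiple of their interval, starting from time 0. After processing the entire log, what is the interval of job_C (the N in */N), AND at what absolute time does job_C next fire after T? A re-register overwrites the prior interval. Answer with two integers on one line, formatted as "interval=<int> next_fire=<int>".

Op 1: register job_A */14 -> active={job_A:*/14}
Op 2: register job_A */13 -> active={job_A:*/13}
Op 3: unregister job_A -> active={}
Op 4: register job_C */12 -> active={job_C:*/12}
Op 5: unregister job_C -> active={}
Op 6: register job_A */16 -> active={job_A:*/16}
Op 7: register job_C */11 -> active={job_A:*/16, job_C:*/11}
Op 8: unregister job_A -> active={job_C:*/11}
Final interval of job_C = 11
Next fire of job_C after T=56: (56//11+1)*11 = 66

Answer: interval=11 next_fire=66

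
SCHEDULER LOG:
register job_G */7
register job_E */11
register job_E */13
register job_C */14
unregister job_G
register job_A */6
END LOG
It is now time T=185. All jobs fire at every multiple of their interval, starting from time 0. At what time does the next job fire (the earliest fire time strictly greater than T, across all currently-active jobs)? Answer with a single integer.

Answer: 186

Derivation:
Op 1: register job_G */7 -> active={job_G:*/7}
Op 2: register job_E */11 -> active={job_E:*/11, job_G:*/7}
Op 3: register job_E */13 -> active={job_E:*/13, job_G:*/7}
Op 4: register job_C */14 -> active={job_C:*/14, job_E:*/13, job_G:*/7}
Op 5: unregister job_G -> active={job_C:*/14, job_E:*/13}
Op 6: register job_A */6 -> active={job_A:*/6, job_C:*/14, job_E:*/13}
  job_A: interval 6, next fire after T=185 is 186
  job_C: interval 14, next fire after T=185 is 196
  job_E: interval 13, next fire after T=185 is 195
Earliest fire time = 186 (job job_A)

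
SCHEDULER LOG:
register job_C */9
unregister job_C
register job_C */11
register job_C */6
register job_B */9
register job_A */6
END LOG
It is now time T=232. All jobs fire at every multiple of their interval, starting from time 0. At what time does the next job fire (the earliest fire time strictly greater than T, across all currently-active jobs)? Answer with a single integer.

Op 1: register job_C */9 -> active={job_C:*/9}
Op 2: unregister job_C -> active={}
Op 3: register job_C */11 -> active={job_C:*/11}
Op 4: register job_C */6 -> active={job_C:*/6}
Op 5: register job_B */9 -> active={job_B:*/9, job_C:*/6}
Op 6: register job_A */6 -> active={job_A:*/6, job_B:*/9, job_C:*/6}
  job_A: interval 6, next fire after T=232 is 234
  job_B: interval 9, next fire after T=232 is 234
  job_C: interval 6, next fire after T=232 is 234
Earliest fire time = 234 (job job_A)

Answer: 234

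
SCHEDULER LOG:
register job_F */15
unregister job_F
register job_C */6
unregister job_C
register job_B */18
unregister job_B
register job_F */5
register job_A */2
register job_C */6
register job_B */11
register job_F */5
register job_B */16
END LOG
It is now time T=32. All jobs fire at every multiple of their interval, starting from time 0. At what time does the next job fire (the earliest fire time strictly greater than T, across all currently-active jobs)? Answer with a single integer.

Answer: 34

Derivation:
Op 1: register job_F */15 -> active={job_F:*/15}
Op 2: unregister job_F -> active={}
Op 3: register job_C */6 -> active={job_C:*/6}
Op 4: unregister job_C -> active={}
Op 5: register job_B */18 -> active={job_B:*/18}
Op 6: unregister job_B -> active={}
Op 7: register job_F */5 -> active={job_F:*/5}
Op 8: register job_A */2 -> active={job_A:*/2, job_F:*/5}
Op 9: register job_C */6 -> active={job_A:*/2, job_C:*/6, job_F:*/5}
Op 10: register job_B */11 -> active={job_A:*/2, job_B:*/11, job_C:*/6, job_F:*/5}
Op 11: register job_F */5 -> active={job_A:*/2, job_B:*/11, job_C:*/6, job_F:*/5}
Op 12: register job_B */16 -> active={job_A:*/2, job_B:*/16, job_C:*/6, job_F:*/5}
  job_A: interval 2, next fire after T=32 is 34
  job_B: interval 16, next fire after T=32 is 48
  job_C: interval 6, next fire after T=32 is 36
  job_F: interval 5, next fire after T=32 is 35
Earliest fire time = 34 (job job_A)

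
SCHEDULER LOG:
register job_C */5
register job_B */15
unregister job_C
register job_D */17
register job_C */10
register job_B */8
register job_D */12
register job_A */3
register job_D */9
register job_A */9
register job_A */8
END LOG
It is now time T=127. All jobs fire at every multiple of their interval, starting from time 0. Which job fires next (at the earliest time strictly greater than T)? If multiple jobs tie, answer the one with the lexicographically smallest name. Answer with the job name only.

Answer: job_A

Derivation:
Op 1: register job_C */5 -> active={job_C:*/5}
Op 2: register job_B */15 -> active={job_B:*/15, job_C:*/5}
Op 3: unregister job_C -> active={job_B:*/15}
Op 4: register job_D */17 -> active={job_B:*/15, job_D:*/17}
Op 5: register job_C */10 -> active={job_B:*/15, job_C:*/10, job_D:*/17}
Op 6: register job_B */8 -> active={job_B:*/8, job_C:*/10, job_D:*/17}
Op 7: register job_D */12 -> active={job_B:*/8, job_C:*/10, job_D:*/12}
Op 8: register job_A */3 -> active={job_A:*/3, job_B:*/8, job_C:*/10, job_D:*/12}
Op 9: register job_D */9 -> active={job_A:*/3, job_B:*/8, job_C:*/10, job_D:*/9}
Op 10: register job_A */9 -> active={job_A:*/9, job_B:*/8, job_C:*/10, job_D:*/9}
Op 11: register job_A */8 -> active={job_A:*/8, job_B:*/8, job_C:*/10, job_D:*/9}
  job_A: interval 8, next fire after T=127 is 128
  job_B: interval 8, next fire after T=127 is 128
  job_C: interval 10, next fire after T=127 is 130
  job_D: interval 9, next fire after T=127 is 135
Earliest = 128, winner (lex tiebreak) = job_A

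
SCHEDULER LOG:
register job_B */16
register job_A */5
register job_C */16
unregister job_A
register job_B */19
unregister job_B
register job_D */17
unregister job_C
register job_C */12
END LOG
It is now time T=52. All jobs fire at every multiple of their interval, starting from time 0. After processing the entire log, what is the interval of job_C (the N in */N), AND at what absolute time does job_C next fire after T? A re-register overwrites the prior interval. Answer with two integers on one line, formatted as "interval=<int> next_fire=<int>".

Op 1: register job_B */16 -> active={job_B:*/16}
Op 2: register job_A */5 -> active={job_A:*/5, job_B:*/16}
Op 3: register job_C */16 -> active={job_A:*/5, job_B:*/16, job_C:*/16}
Op 4: unregister job_A -> active={job_B:*/16, job_C:*/16}
Op 5: register job_B */19 -> active={job_B:*/19, job_C:*/16}
Op 6: unregister job_B -> active={job_C:*/16}
Op 7: register job_D */17 -> active={job_C:*/16, job_D:*/17}
Op 8: unregister job_C -> active={job_D:*/17}
Op 9: register job_C */12 -> active={job_C:*/12, job_D:*/17}
Final interval of job_C = 12
Next fire of job_C after T=52: (52//12+1)*12 = 60

Answer: interval=12 next_fire=60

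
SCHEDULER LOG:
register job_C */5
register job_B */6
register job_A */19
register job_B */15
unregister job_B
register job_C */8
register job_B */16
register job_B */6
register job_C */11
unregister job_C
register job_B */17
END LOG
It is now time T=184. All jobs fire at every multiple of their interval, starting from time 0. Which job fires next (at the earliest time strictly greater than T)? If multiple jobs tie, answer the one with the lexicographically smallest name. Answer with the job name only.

Op 1: register job_C */5 -> active={job_C:*/5}
Op 2: register job_B */6 -> active={job_B:*/6, job_C:*/5}
Op 3: register job_A */19 -> active={job_A:*/19, job_B:*/6, job_C:*/5}
Op 4: register job_B */15 -> active={job_A:*/19, job_B:*/15, job_C:*/5}
Op 5: unregister job_B -> active={job_A:*/19, job_C:*/5}
Op 6: register job_C */8 -> active={job_A:*/19, job_C:*/8}
Op 7: register job_B */16 -> active={job_A:*/19, job_B:*/16, job_C:*/8}
Op 8: register job_B */6 -> active={job_A:*/19, job_B:*/6, job_C:*/8}
Op 9: register job_C */11 -> active={job_A:*/19, job_B:*/6, job_C:*/11}
Op 10: unregister job_C -> active={job_A:*/19, job_B:*/6}
Op 11: register job_B */17 -> active={job_A:*/19, job_B:*/17}
  job_A: interval 19, next fire after T=184 is 190
  job_B: interval 17, next fire after T=184 is 187
Earliest = 187, winner (lex tiebreak) = job_B

Answer: job_B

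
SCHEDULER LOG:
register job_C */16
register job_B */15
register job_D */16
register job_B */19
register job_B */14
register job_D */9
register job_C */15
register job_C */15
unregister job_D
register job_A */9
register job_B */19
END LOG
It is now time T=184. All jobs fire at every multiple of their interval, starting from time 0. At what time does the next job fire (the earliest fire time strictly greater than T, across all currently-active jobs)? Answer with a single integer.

Answer: 189

Derivation:
Op 1: register job_C */16 -> active={job_C:*/16}
Op 2: register job_B */15 -> active={job_B:*/15, job_C:*/16}
Op 3: register job_D */16 -> active={job_B:*/15, job_C:*/16, job_D:*/16}
Op 4: register job_B */19 -> active={job_B:*/19, job_C:*/16, job_D:*/16}
Op 5: register job_B */14 -> active={job_B:*/14, job_C:*/16, job_D:*/16}
Op 6: register job_D */9 -> active={job_B:*/14, job_C:*/16, job_D:*/9}
Op 7: register job_C */15 -> active={job_B:*/14, job_C:*/15, job_D:*/9}
Op 8: register job_C */15 -> active={job_B:*/14, job_C:*/15, job_D:*/9}
Op 9: unregister job_D -> active={job_B:*/14, job_C:*/15}
Op 10: register job_A */9 -> active={job_A:*/9, job_B:*/14, job_C:*/15}
Op 11: register job_B */19 -> active={job_A:*/9, job_B:*/19, job_C:*/15}
  job_A: interval 9, next fire after T=184 is 189
  job_B: interval 19, next fire after T=184 is 190
  job_C: interval 15, next fire after T=184 is 195
Earliest fire time = 189 (job job_A)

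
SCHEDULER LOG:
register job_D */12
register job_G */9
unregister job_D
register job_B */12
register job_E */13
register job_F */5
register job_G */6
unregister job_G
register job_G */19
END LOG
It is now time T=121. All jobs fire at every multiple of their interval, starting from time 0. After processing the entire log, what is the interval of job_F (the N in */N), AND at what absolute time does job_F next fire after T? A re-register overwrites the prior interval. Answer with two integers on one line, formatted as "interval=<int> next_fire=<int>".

Op 1: register job_D */12 -> active={job_D:*/12}
Op 2: register job_G */9 -> active={job_D:*/12, job_G:*/9}
Op 3: unregister job_D -> active={job_G:*/9}
Op 4: register job_B */12 -> active={job_B:*/12, job_G:*/9}
Op 5: register job_E */13 -> active={job_B:*/12, job_E:*/13, job_G:*/9}
Op 6: register job_F */5 -> active={job_B:*/12, job_E:*/13, job_F:*/5, job_G:*/9}
Op 7: register job_G */6 -> active={job_B:*/12, job_E:*/13, job_F:*/5, job_G:*/6}
Op 8: unregister job_G -> active={job_B:*/12, job_E:*/13, job_F:*/5}
Op 9: register job_G */19 -> active={job_B:*/12, job_E:*/13, job_F:*/5, job_G:*/19}
Final interval of job_F = 5
Next fire of job_F after T=121: (121//5+1)*5 = 125

Answer: interval=5 next_fire=125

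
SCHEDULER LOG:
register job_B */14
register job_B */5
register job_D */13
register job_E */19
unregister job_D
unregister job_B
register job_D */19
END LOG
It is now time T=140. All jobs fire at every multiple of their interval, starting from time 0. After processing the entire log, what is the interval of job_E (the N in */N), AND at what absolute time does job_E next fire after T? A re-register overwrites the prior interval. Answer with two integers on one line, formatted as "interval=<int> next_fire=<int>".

Op 1: register job_B */14 -> active={job_B:*/14}
Op 2: register job_B */5 -> active={job_B:*/5}
Op 3: register job_D */13 -> active={job_B:*/5, job_D:*/13}
Op 4: register job_E */19 -> active={job_B:*/5, job_D:*/13, job_E:*/19}
Op 5: unregister job_D -> active={job_B:*/5, job_E:*/19}
Op 6: unregister job_B -> active={job_E:*/19}
Op 7: register job_D */19 -> active={job_D:*/19, job_E:*/19}
Final interval of job_E = 19
Next fire of job_E after T=140: (140//19+1)*19 = 152

Answer: interval=19 next_fire=152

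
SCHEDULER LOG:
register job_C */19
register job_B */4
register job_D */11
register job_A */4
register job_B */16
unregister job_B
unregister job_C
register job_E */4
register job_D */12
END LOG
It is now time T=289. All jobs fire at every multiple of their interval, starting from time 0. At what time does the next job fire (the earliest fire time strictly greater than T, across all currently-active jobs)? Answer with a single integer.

Answer: 292

Derivation:
Op 1: register job_C */19 -> active={job_C:*/19}
Op 2: register job_B */4 -> active={job_B:*/4, job_C:*/19}
Op 3: register job_D */11 -> active={job_B:*/4, job_C:*/19, job_D:*/11}
Op 4: register job_A */4 -> active={job_A:*/4, job_B:*/4, job_C:*/19, job_D:*/11}
Op 5: register job_B */16 -> active={job_A:*/4, job_B:*/16, job_C:*/19, job_D:*/11}
Op 6: unregister job_B -> active={job_A:*/4, job_C:*/19, job_D:*/11}
Op 7: unregister job_C -> active={job_A:*/4, job_D:*/11}
Op 8: register job_E */4 -> active={job_A:*/4, job_D:*/11, job_E:*/4}
Op 9: register job_D */12 -> active={job_A:*/4, job_D:*/12, job_E:*/4}
  job_A: interval 4, next fire after T=289 is 292
  job_D: interval 12, next fire after T=289 is 300
  job_E: interval 4, next fire after T=289 is 292
Earliest fire time = 292 (job job_A)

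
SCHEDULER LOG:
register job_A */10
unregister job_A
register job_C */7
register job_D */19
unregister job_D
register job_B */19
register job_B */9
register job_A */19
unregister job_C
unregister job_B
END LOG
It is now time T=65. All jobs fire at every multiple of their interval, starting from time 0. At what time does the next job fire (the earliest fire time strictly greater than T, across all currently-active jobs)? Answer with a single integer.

Op 1: register job_A */10 -> active={job_A:*/10}
Op 2: unregister job_A -> active={}
Op 3: register job_C */7 -> active={job_C:*/7}
Op 4: register job_D */19 -> active={job_C:*/7, job_D:*/19}
Op 5: unregister job_D -> active={job_C:*/7}
Op 6: register job_B */19 -> active={job_B:*/19, job_C:*/7}
Op 7: register job_B */9 -> active={job_B:*/9, job_C:*/7}
Op 8: register job_A */19 -> active={job_A:*/19, job_B:*/9, job_C:*/7}
Op 9: unregister job_C -> active={job_A:*/19, job_B:*/9}
Op 10: unregister job_B -> active={job_A:*/19}
  job_A: interval 19, next fire after T=65 is 76
Earliest fire time = 76 (job job_A)

Answer: 76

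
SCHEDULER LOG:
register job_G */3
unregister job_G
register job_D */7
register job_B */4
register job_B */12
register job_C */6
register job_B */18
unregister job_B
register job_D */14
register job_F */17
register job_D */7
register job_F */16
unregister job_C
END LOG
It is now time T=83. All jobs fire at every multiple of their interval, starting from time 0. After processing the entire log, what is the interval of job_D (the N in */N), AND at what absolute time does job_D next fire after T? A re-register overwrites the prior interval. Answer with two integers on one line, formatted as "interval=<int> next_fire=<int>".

Answer: interval=7 next_fire=84

Derivation:
Op 1: register job_G */3 -> active={job_G:*/3}
Op 2: unregister job_G -> active={}
Op 3: register job_D */7 -> active={job_D:*/7}
Op 4: register job_B */4 -> active={job_B:*/4, job_D:*/7}
Op 5: register job_B */12 -> active={job_B:*/12, job_D:*/7}
Op 6: register job_C */6 -> active={job_B:*/12, job_C:*/6, job_D:*/7}
Op 7: register job_B */18 -> active={job_B:*/18, job_C:*/6, job_D:*/7}
Op 8: unregister job_B -> active={job_C:*/6, job_D:*/7}
Op 9: register job_D */14 -> active={job_C:*/6, job_D:*/14}
Op 10: register job_F */17 -> active={job_C:*/6, job_D:*/14, job_F:*/17}
Op 11: register job_D */7 -> active={job_C:*/6, job_D:*/7, job_F:*/17}
Op 12: register job_F */16 -> active={job_C:*/6, job_D:*/7, job_F:*/16}
Op 13: unregister job_C -> active={job_D:*/7, job_F:*/16}
Final interval of job_D = 7
Next fire of job_D after T=83: (83//7+1)*7 = 84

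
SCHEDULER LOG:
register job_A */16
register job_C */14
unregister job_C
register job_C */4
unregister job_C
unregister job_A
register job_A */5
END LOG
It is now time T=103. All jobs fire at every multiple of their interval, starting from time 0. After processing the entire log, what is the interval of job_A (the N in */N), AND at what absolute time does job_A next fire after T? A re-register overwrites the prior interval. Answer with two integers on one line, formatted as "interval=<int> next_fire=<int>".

Answer: interval=5 next_fire=105

Derivation:
Op 1: register job_A */16 -> active={job_A:*/16}
Op 2: register job_C */14 -> active={job_A:*/16, job_C:*/14}
Op 3: unregister job_C -> active={job_A:*/16}
Op 4: register job_C */4 -> active={job_A:*/16, job_C:*/4}
Op 5: unregister job_C -> active={job_A:*/16}
Op 6: unregister job_A -> active={}
Op 7: register job_A */5 -> active={job_A:*/5}
Final interval of job_A = 5
Next fire of job_A after T=103: (103//5+1)*5 = 105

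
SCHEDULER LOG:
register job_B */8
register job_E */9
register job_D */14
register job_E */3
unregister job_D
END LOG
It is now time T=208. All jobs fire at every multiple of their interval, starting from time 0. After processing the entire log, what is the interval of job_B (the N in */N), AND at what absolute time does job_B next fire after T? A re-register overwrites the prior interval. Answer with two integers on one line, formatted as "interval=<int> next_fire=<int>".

Answer: interval=8 next_fire=216

Derivation:
Op 1: register job_B */8 -> active={job_B:*/8}
Op 2: register job_E */9 -> active={job_B:*/8, job_E:*/9}
Op 3: register job_D */14 -> active={job_B:*/8, job_D:*/14, job_E:*/9}
Op 4: register job_E */3 -> active={job_B:*/8, job_D:*/14, job_E:*/3}
Op 5: unregister job_D -> active={job_B:*/8, job_E:*/3}
Final interval of job_B = 8
Next fire of job_B after T=208: (208//8+1)*8 = 216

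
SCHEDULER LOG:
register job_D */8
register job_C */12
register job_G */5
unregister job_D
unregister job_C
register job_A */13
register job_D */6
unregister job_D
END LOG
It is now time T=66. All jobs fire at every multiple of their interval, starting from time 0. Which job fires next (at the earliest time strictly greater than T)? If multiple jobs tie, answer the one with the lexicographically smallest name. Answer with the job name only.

Op 1: register job_D */8 -> active={job_D:*/8}
Op 2: register job_C */12 -> active={job_C:*/12, job_D:*/8}
Op 3: register job_G */5 -> active={job_C:*/12, job_D:*/8, job_G:*/5}
Op 4: unregister job_D -> active={job_C:*/12, job_G:*/5}
Op 5: unregister job_C -> active={job_G:*/5}
Op 6: register job_A */13 -> active={job_A:*/13, job_G:*/5}
Op 7: register job_D */6 -> active={job_A:*/13, job_D:*/6, job_G:*/5}
Op 8: unregister job_D -> active={job_A:*/13, job_G:*/5}
  job_A: interval 13, next fire after T=66 is 78
  job_G: interval 5, next fire after T=66 is 70
Earliest = 70, winner (lex tiebreak) = job_G

Answer: job_G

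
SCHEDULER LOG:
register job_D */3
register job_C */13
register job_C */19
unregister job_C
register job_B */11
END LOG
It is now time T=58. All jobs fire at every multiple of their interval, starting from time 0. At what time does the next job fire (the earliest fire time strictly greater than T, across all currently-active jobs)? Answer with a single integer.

Answer: 60

Derivation:
Op 1: register job_D */3 -> active={job_D:*/3}
Op 2: register job_C */13 -> active={job_C:*/13, job_D:*/3}
Op 3: register job_C */19 -> active={job_C:*/19, job_D:*/3}
Op 4: unregister job_C -> active={job_D:*/3}
Op 5: register job_B */11 -> active={job_B:*/11, job_D:*/3}
  job_B: interval 11, next fire after T=58 is 66
  job_D: interval 3, next fire after T=58 is 60
Earliest fire time = 60 (job job_D)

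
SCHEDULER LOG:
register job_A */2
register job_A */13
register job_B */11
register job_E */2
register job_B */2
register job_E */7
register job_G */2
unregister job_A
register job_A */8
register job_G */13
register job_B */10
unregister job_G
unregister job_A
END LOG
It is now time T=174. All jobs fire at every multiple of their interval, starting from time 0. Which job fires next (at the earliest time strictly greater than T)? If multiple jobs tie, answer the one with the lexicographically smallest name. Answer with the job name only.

Answer: job_E

Derivation:
Op 1: register job_A */2 -> active={job_A:*/2}
Op 2: register job_A */13 -> active={job_A:*/13}
Op 3: register job_B */11 -> active={job_A:*/13, job_B:*/11}
Op 4: register job_E */2 -> active={job_A:*/13, job_B:*/11, job_E:*/2}
Op 5: register job_B */2 -> active={job_A:*/13, job_B:*/2, job_E:*/2}
Op 6: register job_E */7 -> active={job_A:*/13, job_B:*/2, job_E:*/7}
Op 7: register job_G */2 -> active={job_A:*/13, job_B:*/2, job_E:*/7, job_G:*/2}
Op 8: unregister job_A -> active={job_B:*/2, job_E:*/7, job_G:*/2}
Op 9: register job_A */8 -> active={job_A:*/8, job_B:*/2, job_E:*/7, job_G:*/2}
Op 10: register job_G */13 -> active={job_A:*/8, job_B:*/2, job_E:*/7, job_G:*/13}
Op 11: register job_B */10 -> active={job_A:*/8, job_B:*/10, job_E:*/7, job_G:*/13}
Op 12: unregister job_G -> active={job_A:*/8, job_B:*/10, job_E:*/7}
Op 13: unregister job_A -> active={job_B:*/10, job_E:*/7}
  job_B: interval 10, next fire after T=174 is 180
  job_E: interval 7, next fire after T=174 is 175
Earliest = 175, winner (lex tiebreak) = job_E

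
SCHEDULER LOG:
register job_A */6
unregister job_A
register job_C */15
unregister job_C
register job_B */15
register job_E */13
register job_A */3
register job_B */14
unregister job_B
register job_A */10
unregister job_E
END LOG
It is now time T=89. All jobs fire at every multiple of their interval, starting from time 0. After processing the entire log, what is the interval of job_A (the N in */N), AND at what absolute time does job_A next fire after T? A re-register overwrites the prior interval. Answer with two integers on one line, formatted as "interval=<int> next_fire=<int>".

Op 1: register job_A */6 -> active={job_A:*/6}
Op 2: unregister job_A -> active={}
Op 3: register job_C */15 -> active={job_C:*/15}
Op 4: unregister job_C -> active={}
Op 5: register job_B */15 -> active={job_B:*/15}
Op 6: register job_E */13 -> active={job_B:*/15, job_E:*/13}
Op 7: register job_A */3 -> active={job_A:*/3, job_B:*/15, job_E:*/13}
Op 8: register job_B */14 -> active={job_A:*/3, job_B:*/14, job_E:*/13}
Op 9: unregister job_B -> active={job_A:*/3, job_E:*/13}
Op 10: register job_A */10 -> active={job_A:*/10, job_E:*/13}
Op 11: unregister job_E -> active={job_A:*/10}
Final interval of job_A = 10
Next fire of job_A after T=89: (89//10+1)*10 = 90

Answer: interval=10 next_fire=90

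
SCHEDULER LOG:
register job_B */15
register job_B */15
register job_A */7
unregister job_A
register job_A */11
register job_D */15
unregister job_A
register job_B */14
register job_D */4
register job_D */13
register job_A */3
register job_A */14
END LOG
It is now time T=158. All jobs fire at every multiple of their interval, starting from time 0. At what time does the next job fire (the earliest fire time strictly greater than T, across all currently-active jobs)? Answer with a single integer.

Answer: 168

Derivation:
Op 1: register job_B */15 -> active={job_B:*/15}
Op 2: register job_B */15 -> active={job_B:*/15}
Op 3: register job_A */7 -> active={job_A:*/7, job_B:*/15}
Op 4: unregister job_A -> active={job_B:*/15}
Op 5: register job_A */11 -> active={job_A:*/11, job_B:*/15}
Op 6: register job_D */15 -> active={job_A:*/11, job_B:*/15, job_D:*/15}
Op 7: unregister job_A -> active={job_B:*/15, job_D:*/15}
Op 8: register job_B */14 -> active={job_B:*/14, job_D:*/15}
Op 9: register job_D */4 -> active={job_B:*/14, job_D:*/4}
Op 10: register job_D */13 -> active={job_B:*/14, job_D:*/13}
Op 11: register job_A */3 -> active={job_A:*/3, job_B:*/14, job_D:*/13}
Op 12: register job_A */14 -> active={job_A:*/14, job_B:*/14, job_D:*/13}
  job_A: interval 14, next fire after T=158 is 168
  job_B: interval 14, next fire after T=158 is 168
  job_D: interval 13, next fire after T=158 is 169
Earliest fire time = 168 (job job_A)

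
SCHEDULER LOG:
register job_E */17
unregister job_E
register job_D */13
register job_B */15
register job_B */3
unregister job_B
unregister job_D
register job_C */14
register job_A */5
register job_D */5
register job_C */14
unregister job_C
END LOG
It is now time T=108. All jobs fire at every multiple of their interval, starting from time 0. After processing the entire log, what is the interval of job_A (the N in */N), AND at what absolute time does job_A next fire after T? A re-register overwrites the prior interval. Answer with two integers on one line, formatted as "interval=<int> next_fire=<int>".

Op 1: register job_E */17 -> active={job_E:*/17}
Op 2: unregister job_E -> active={}
Op 3: register job_D */13 -> active={job_D:*/13}
Op 4: register job_B */15 -> active={job_B:*/15, job_D:*/13}
Op 5: register job_B */3 -> active={job_B:*/3, job_D:*/13}
Op 6: unregister job_B -> active={job_D:*/13}
Op 7: unregister job_D -> active={}
Op 8: register job_C */14 -> active={job_C:*/14}
Op 9: register job_A */5 -> active={job_A:*/5, job_C:*/14}
Op 10: register job_D */5 -> active={job_A:*/5, job_C:*/14, job_D:*/5}
Op 11: register job_C */14 -> active={job_A:*/5, job_C:*/14, job_D:*/5}
Op 12: unregister job_C -> active={job_A:*/5, job_D:*/5}
Final interval of job_A = 5
Next fire of job_A after T=108: (108//5+1)*5 = 110

Answer: interval=5 next_fire=110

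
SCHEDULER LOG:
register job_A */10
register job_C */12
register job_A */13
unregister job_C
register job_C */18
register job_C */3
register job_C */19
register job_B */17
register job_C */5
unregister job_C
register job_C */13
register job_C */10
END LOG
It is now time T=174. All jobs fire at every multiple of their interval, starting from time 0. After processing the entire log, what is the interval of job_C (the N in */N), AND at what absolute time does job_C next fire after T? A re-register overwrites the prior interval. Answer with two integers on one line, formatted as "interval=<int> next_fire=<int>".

Op 1: register job_A */10 -> active={job_A:*/10}
Op 2: register job_C */12 -> active={job_A:*/10, job_C:*/12}
Op 3: register job_A */13 -> active={job_A:*/13, job_C:*/12}
Op 4: unregister job_C -> active={job_A:*/13}
Op 5: register job_C */18 -> active={job_A:*/13, job_C:*/18}
Op 6: register job_C */3 -> active={job_A:*/13, job_C:*/3}
Op 7: register job_C */19 -> active={job_A:*/13, job_C:*/19}
Op 8: register job_B */17 -> active={job_A:*/13, job_B:*/17, job_C:*/19}
Op 9: register job_C */5 -> active={job_A:*/13, job_B:*/17, job_C:*/5}
Op 10: unregister job_C -> active={job_A:*/13, job_B:*/17}
Op 11: register job_C */13 -> active={job_A:*/13, job_B:*/17, job_C:*/13}
Op 12: register job_C */10 -> active={job_A:*/13, job_B:*/17, job_C:*/10}
Final interval of job_C = 10
Next fire of job_C after T=174: (174//10+1)*10 = 180

Answer: interval=10 next_fire=180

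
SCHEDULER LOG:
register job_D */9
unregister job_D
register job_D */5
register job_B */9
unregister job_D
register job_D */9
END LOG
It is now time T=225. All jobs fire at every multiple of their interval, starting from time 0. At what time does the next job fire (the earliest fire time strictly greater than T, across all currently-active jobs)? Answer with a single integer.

Answer: 234

Derivation:
Op 1: register job_D */9 -> active={job_D:*/9}
Op 2: unregister job_D -> active={}
Op 3: register job_D */5 -> active={job_D:*/5}
Op 4: register job_B */9 -> active={job_B:*/9, job_D:*/5}
Op 5: unregister job_D -> active={job_B:*/9}
Op 6: register job_D */9 -> active={job_B:*/9, job_D:*/9}
  job_B: interval 9, next fire after T=225 is 234
  job_D: interval 9, next fire after T=225 is 234
Earliest fire time = 234 (job job_B)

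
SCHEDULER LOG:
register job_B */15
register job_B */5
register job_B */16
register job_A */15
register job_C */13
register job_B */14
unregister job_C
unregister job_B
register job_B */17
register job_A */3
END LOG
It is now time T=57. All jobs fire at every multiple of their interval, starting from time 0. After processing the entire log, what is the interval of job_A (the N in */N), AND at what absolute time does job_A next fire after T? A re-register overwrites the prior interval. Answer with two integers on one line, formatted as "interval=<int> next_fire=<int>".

Answer: interval=3 next_fire=60

Derivation:
Op 1: register job_B */15 -> active={job_B:*/15}
Op 2: register job_B */5 -> active={job_B:*/5}
Op 3: register job_B */16 -> active={job_B:*/16}
Op 4: register job_A */15 -> active={job_A:*/15, job_B:*/16}
Op 5: register job_C */13 -> active={job_A:*/15, job_B:*/16, job_C:*/13}
Op 6: register job_B */14 -> active={job_A:*/15, job_B:*/14, job_C:*/13}
Op 7: unregister job_C -> active={job_A:*/15, job_B:*/14}
Op 8: unregister job_B -> active={job_A:*/15}
Op 9: register job_B */17 -> active={job_A:*/15, job_B:*/17}
Op 10: register job_A */3 -> active={job_A:*/3, job_B:*/17}
Final interval of job_A = 3
Next fire of job_A after T=57: (57//3+1)*3 = 60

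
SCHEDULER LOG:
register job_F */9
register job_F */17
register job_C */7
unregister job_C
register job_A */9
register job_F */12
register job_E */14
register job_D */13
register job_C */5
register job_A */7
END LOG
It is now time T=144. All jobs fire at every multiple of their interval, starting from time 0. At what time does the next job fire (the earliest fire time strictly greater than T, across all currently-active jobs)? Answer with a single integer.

Op 1: register job_F */9 -> active={job_F:*/9}
Op 2: register job_F */17 -> active={job_F:*/17}
Op 3: register job_C */7 -> active={job_C:*/7, job_F:*/17}
Op 4: unregister job_C -> active={job_F:*/17}
Op 5: register job_A */9 -> active={job_A:*/9, job_F:*/17}
Op 6: register job_F */12 -> active={job_A:*/9, job_F:*/12}
Op 7: register job_E */14 -> active={job_A:*/9, job_E:*/14, job_F:*/12}
Op 8: register job_D */13 -> active={job_A:*/9, job_D:*/13, job_E:*/14, job_F:*/12}
Op 9: register job_C */5 -> active={job_A:*/9, job_C:*/5, job_D:*/13, job_E:*/14, job_F:*/12}
Op 10: register job_A */7 -> active={job_A:*/7, job_C:*/5, job_D:*/13, job_E:*/14, job_F:*/12}
  job_A: interval 7, next fire after T=144 is 147
  job_C: interval 5, next fire after T=144 is 145
  job_D: interval 13, next fire after T=144 is 156
  job_E: interval 14, next fire after T=144 is 154
  job_F: interval 12, next fire after T=144 is 156
Earliest fire time = 145 (job job_C)

Answer: 145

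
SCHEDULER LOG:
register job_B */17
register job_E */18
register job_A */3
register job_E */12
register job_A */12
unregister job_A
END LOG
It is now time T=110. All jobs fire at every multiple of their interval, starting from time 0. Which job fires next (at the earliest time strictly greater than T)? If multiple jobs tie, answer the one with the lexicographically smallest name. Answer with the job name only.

Op 1: register job_B */17 -> active={job_B:*/17}
Op 2: register job_E */18 -> active={job_B:*/17, job_E:*/18}
Op 3: register job_A */3 -> active={job_A:*/3, job_B:*/17, job_E:*/18}
Op 4: register job_E */12 -> active={job_A:*/3, job_B:*/17, job_E:*/12}
Op 5: register job_A */12 -> active={job_A:*/12, job_B:*/17, job_E:*/12}
Op 6: unregister job_A -> active={job_B:*/17, job_E:*/12}
  job_B: interval 17, next fire after T=110 is 119
  job_E: interval 12, next fire after T=110 is 120
Earliest = 119, winner (lex tiebreak) = job_B

Answer: job_B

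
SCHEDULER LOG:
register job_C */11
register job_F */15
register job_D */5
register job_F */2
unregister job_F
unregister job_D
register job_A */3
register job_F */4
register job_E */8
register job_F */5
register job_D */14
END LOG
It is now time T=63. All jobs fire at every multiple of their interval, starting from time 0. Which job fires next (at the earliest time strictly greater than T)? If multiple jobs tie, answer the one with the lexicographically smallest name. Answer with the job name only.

Answer: job_E

Derivation:
Op 1: register job_C */11 -> active={job_C:*/11}
Op 2: register job_F */15 -> active={job_C:*/11, job_F:*/15}
Op 3: register job_D */5 -> active={job_C:*/11, job_D:*/5, job_F:*/15}
Op 4: register job_F */2 -> active={job_C:*/11, job_D:*/5, job_F:*/2}
Op 5: unregister job_F -> active={job_C:*/11, job_D:*/5}
Op 6: unregister job_D -> active={job_C:*/11}
Op 7: register job_A */3 -> active={job_A:*/3, job_C:*/11}
Op 8: register job_F */4 -> active={job_A:*/3, job_C:*/11, job_F:*/4}
Op 9: register job_E */8 -> active={job_A:*/3, job_C:*/11, job_E:*/8, job_F:*/4}
Op 10: register job_F */5 -> active={job_A:*/3, job_C:*/11, job_E:*/8, job_F:*/5}
Op 11: register job_D */14 -> active={job_A:*/3, job_C:*/11, job_D:*/14, job_E:*/8, job_F:*/5}
  job_A: interval 3, next fire after T=63 is 66
  job_C: interval 11, next fire after T=63 is 66
  job_D: interval 14, next fire after T=63 is 70
  job_E: interval 8, next fire after T=63 is 64
  job_F: interval 5, next fire after T=63 is 65
Earliest = 64, winner (lex tiebreak) = job_E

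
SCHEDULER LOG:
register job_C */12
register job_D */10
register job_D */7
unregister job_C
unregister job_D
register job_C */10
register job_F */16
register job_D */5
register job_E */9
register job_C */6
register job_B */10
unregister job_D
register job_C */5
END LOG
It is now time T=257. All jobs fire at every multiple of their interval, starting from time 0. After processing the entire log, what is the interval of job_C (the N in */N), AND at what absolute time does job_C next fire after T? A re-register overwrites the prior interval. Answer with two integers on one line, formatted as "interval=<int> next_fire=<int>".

Op 1: register job_C */12 -> active={job_C:*/12}
Op 2: register job_D */10 -> active={job_C:*/12, job_D:*/10}
Op 3: register job_D */7 -> active={job_C:*/12, job_D:*/7}
Op 4: unregister job_C -> active={job_D:*/7}
Op 5: unregister job_D -> active={}
Op 6: register job_C */10 -> active={job_C:*/10}
Op 7: register job_F */16 -> active={job_C:*/10, job_F:*/16}
Op 8: register job_D */5 -> active={job_C:*/10, job_D:*/5, job_F:*/16}
Op 9: register job_E */9 -> active={job_C:*/10, job_D:*/5, job_E:*/9, job_F:*/16}
Op 10: register job_C */6 -> active={job_C:*/6, job_D:*/5, job_E:*/9, job_F:*/16}
Op 11: register job_B */10 -> active={job_B:*/10, job_C:*/6, job_D:*/5, job_E:*/9, job_F:*/16}
Op 12: unregister job_D -> active={job_B:*/10, job_C:*/6, job_E:*/9, job_F:*/16}
Op 13: register job_C */5 -> active={job_B:*/10, job_C:*/5, job_E:*/9, job_F:*/16}
Final interval of job_C = 5
Next fire of job_C after T=257: (257//5+1)*5 = 260

Answer: interval=5 next_fire=260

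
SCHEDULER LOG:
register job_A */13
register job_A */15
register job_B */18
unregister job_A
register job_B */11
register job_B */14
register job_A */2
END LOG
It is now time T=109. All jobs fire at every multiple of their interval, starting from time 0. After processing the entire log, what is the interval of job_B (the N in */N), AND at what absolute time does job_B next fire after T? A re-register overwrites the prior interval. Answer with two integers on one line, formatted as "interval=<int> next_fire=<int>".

Answer: interval=14 next_fire=112

Derivation:
Op 1: register job_A */13 -> active={job_A:*/13}
Op 2: register job_A */15 -> active={job_A:*/15}
Op 3: register job_B */18 -> active={job_A:*/15, job_B:*/18}
Op 4: unregister job_A -> active={job_B:*/18}
Op 5: register job_B */11 -> active={job_B:*/11}
Op 6: register job_B */14 -> active={job_B:*/14}
Op 7: register job_A */2 -> active={job_A:*/2, job_B:*/14}
Final interval of job_B = 14
Next fire of job_B after T=109: (109//14+1)*14 = 112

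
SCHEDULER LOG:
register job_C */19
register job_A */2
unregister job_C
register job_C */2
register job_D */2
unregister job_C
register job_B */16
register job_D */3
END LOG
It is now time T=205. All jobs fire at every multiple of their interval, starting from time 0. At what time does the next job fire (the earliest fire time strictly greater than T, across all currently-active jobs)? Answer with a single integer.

Answer: 206

Derivation:
Op 1: register job_C */19 -> active={job_C:*/19}
Op 2: register job_A */2 -> active={job_A:*/2, job_C:*/19}
Op 3: unregister job_C -> active={job_A:*/2}
Op 4: register job_C */2 -> active={job_A:*/2, job_C:*/2}
Op 5: register job_D */2 -> active={job_A:*/2, job_C:*/2, job_D:*/2}
Op 6: unregister job_C -> active={job_A:*/2, job_D:*/2}
Op 7: register job_B */16 -> active={job_A:*/2, job_B:*/16, job_D:*/2}
Op 8: register job_D */3 -> active={job_A:*/2, job_B:*/16, job_D:*/3}
  job_A: interval 2, next fire after T=205 is 206
  job_B: interval 16, next fire after T=205 is 208
  job_D: interval 3, next fire after T=205 is 207
Earliest fire time = 206 (job job_A)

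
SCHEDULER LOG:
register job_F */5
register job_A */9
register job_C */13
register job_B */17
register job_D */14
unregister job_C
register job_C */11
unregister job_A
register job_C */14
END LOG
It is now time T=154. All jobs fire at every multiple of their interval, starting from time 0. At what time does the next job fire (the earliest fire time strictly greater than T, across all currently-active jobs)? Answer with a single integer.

Op 1: register job_F */5 -> active={job_F:*/5}
Op 2: register job_A */9 -> active={job_A:*/9, job_F:*/5}
Op 3: register job_C */13 -> active={job_A:*/9, job_C:*/13, job_F:*/5}
Op 4: register job_B */17 -> active={job_A:*/9, job_B:*/17, job_C:*/13, job_F:*/5}
Op 5: register job_D */14 -> active={job_A:*/9, job_B:*/17, job_C:*/13, job_D:*/14, job_F:*/5}
Op 6: unregister job_C -> active={job_A:*/9, job_B:*/17, job_D:*/14, job_F:*/5}
Op 7: register job_C */11 -> active={job_A:*/9, job_B:*/17, job_C:*/11, job_D:*/14, job_F:*/5}
Op 8: unregister job_A -> active={job_B:*/17, job_C:*/11, job_D:*/14, job_F:*/5}
Op 9: register job_C */14 -> active={job_B:*/17, job_C:*/14, job_D:*/14, job_F:*/5}
  job_B: interval 17, next fire after T=154 is 170
  job_C: interval 14, next fire after T=154 is 168
  job_D: interval 14, next fire after T=154 is 168
  job_F: interval 5, next fire after T=154 is 155
Earliest fire time = 155 (job job_F)

Answer: 155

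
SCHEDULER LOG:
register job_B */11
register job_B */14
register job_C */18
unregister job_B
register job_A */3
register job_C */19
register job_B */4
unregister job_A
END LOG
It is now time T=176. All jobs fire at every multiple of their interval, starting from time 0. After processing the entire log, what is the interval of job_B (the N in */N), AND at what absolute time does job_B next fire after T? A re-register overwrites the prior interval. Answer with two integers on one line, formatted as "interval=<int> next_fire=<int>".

Op 1: register job_B */11 -> active={job_B:*/11}
Op 2: register job_B */14 -> active={job_B:*/14}
Op 3: register job_C */18 -> active={job_B:*/14, job_C:*/18}
Op 4: unregister job_B -> active={job_C:*/18}
Op 5: register job_A */3 -> active={job_A:*/3, job_C:*/18}
Op 6: register job_C */19 -> active={job_A:*/3, job_C:*/19}
Op 7: register job_B */4 -> active={job_A:*/3, job_B:*/4, job_C:*/19}
Op 8: unregister job_A -> active={job_B:*/4, job_C:*/19}
Final interval of job_B = 4
Next fire of job_B after T=176: (176//4+1)*4 = 180

Answer: interval=4 next_fire=180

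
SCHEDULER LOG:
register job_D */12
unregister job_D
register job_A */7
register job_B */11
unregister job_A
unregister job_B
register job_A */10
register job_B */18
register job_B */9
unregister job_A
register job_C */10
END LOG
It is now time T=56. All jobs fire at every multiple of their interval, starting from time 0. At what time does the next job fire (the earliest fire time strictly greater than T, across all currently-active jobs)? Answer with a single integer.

Answer: 60

Derivation:
Op 1: register job_D */12 -> active={job_D:*/12}
Op 2: unregister job_D -> active={}
Op 3: register job_A */7 -> active={job_A:*/7}
Op 4: register job_B */11 -> active={job_A:*/7, job_B:*/11}
Op 5: unregister job_A -> active={job_B:*/11}
Op 6: unregister job_B -> active={}
Op 7: register job_A */10 -> active={job_A:*/10}
Op 8: register job_B */18 -> active={job_A:*/10, job_B:*/18}
Op 9: register job_B */9 -> active={job_A:*/10, job_B:*/9}
Op 10: unregister job_A -> active={job_B:*/9}
Op 11: register job_C */10 -> active={job_B:*/9, job_C:*/10}
  job_B: interval 9, next fire after T=56 is 63
  job_C: interval 10, next fire after T=56 is 60
Earliest fire time = 60 (job job_C)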